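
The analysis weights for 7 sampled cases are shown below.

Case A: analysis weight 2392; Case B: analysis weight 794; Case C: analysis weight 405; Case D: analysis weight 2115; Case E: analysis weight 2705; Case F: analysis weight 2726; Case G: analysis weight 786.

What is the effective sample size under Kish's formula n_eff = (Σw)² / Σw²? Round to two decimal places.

5.39

Σ wᵢ = 2392 + 794 + 405 + 2115 + 2705 + 2726 + 786 = 11923
Σ wᵢ² = 5721664 + 630436 + 164025 + 4473225 + 7317025 + 7431076 + 617796 = 26355247
n_eff = 11923² / 26355247 = 142157929 / 26355247 = 5.3939137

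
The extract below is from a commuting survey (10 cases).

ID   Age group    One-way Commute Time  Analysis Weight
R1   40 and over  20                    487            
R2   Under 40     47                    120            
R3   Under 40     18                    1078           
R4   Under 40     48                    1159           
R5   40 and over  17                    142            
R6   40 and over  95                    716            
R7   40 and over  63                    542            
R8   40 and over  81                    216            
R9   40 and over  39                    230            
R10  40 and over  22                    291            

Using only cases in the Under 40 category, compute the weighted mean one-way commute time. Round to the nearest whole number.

34

Under 40 rows: R2, R3, R4
Weighted sum = 47×120 + 18×1078 + 48×1159
  = 5640 + 19404 + 55632 = 80676
Sum of weights = 120 + 1078 + 1159 = 2357
Weighted mean = 80676 / 2357 = 34.228256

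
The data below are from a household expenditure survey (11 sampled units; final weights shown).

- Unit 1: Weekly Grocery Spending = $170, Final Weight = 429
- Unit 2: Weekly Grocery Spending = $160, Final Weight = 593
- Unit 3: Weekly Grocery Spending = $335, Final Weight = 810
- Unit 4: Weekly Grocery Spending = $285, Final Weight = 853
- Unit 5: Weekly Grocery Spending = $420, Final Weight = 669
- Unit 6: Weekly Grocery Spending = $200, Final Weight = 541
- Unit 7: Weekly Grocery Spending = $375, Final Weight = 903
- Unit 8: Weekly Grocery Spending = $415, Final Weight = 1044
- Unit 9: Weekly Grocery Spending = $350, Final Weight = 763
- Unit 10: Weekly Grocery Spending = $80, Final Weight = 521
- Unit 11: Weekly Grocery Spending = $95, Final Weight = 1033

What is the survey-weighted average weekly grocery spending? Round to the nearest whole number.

276

Weighted sum = 170×429 + 160×593 + 335×810 + 285×853 + 420×669 + 200×541 + 375×903 + 415×1044 + 350×763 + 80×521 + 95×1033
  = 72930 + 94880 + 271350 + 243105 + 280980 + 108200 + 338625 + 433260 + 267050 + 41680 + 98135 = 2250195
Sum of weights = 429 + 593 + 810 + 853 + 669 + 541 + 903 + 1044 + 763 + 521 + 1033 = 8159
Weighted mean = 2250195 / 8159 = 275.79299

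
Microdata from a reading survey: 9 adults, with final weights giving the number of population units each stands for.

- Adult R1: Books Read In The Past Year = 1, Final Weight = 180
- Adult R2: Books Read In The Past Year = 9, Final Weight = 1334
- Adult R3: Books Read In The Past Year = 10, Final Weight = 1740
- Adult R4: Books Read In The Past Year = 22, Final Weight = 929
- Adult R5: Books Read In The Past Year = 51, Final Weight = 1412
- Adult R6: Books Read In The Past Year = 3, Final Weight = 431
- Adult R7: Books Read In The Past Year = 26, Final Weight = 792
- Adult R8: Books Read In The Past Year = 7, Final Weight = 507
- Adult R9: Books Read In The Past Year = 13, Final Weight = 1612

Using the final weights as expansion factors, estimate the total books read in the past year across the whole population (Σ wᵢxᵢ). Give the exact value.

168426

Weighted total = 1×180 + 9×1334 + 10×1740 + 22×929 + 51×1412 + 3×431 + 26×792 + 7×507 + 13×1612
  = 168426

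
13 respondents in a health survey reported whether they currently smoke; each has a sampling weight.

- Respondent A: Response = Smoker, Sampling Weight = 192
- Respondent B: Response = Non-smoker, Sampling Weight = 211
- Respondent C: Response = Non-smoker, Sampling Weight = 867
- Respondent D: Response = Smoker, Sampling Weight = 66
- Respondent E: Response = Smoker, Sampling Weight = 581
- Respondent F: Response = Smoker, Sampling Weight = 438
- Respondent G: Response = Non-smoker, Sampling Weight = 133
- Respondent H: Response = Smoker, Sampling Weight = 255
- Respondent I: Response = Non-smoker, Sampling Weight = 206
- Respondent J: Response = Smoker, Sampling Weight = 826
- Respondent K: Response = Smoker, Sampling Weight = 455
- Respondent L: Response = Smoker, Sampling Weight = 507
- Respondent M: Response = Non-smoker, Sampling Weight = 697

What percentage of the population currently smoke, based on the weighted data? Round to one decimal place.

61.1

Sum of weights for 'Smoker' = 192 + 66 + 581 + 438 + 255 + 826 + 455 + 507 = 3320
Total weight = 5434
Weighted proportion = 3320 / 5434 = 0.61096798 → 61.096798%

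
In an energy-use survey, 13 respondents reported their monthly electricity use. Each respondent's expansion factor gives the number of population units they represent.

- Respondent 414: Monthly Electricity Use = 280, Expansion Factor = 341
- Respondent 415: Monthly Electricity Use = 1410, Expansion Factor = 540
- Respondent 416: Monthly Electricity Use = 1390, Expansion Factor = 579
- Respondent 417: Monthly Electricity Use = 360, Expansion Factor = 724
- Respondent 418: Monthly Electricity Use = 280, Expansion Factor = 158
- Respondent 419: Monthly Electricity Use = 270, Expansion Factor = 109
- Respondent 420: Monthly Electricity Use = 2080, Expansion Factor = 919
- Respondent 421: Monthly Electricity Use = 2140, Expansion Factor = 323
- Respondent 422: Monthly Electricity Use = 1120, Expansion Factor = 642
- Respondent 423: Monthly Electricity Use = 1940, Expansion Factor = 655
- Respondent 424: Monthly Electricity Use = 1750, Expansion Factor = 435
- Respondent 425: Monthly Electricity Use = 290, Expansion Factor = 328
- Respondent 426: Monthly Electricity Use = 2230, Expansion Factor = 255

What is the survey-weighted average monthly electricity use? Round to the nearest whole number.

1334

Weighted sum = 8013500
Sum of weights = 6008
Weighted mean = 8013500 / 6008 = 1333.8049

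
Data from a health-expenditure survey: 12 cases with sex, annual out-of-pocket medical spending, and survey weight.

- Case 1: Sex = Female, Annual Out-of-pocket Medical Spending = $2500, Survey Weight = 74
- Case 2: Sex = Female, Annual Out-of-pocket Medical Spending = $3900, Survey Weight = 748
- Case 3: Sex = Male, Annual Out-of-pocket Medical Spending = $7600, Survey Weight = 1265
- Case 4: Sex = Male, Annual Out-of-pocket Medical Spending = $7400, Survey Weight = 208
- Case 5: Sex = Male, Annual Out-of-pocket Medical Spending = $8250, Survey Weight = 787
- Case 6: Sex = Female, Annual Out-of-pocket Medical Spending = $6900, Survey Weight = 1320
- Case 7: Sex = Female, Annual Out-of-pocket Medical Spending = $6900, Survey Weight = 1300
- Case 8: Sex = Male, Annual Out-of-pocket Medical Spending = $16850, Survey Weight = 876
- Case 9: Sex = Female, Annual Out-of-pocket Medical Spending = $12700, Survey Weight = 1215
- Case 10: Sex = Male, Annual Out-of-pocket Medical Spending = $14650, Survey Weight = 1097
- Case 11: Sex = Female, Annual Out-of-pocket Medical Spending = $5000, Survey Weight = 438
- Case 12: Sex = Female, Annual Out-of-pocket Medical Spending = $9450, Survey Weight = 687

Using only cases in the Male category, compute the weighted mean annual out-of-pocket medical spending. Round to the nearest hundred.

11500

Male rows: 3, 4, 5, 8, 10
Weighted sum = 48477600
Sum of weights = 4233
Weighted mean = 48477600 / 4233 = 11452.303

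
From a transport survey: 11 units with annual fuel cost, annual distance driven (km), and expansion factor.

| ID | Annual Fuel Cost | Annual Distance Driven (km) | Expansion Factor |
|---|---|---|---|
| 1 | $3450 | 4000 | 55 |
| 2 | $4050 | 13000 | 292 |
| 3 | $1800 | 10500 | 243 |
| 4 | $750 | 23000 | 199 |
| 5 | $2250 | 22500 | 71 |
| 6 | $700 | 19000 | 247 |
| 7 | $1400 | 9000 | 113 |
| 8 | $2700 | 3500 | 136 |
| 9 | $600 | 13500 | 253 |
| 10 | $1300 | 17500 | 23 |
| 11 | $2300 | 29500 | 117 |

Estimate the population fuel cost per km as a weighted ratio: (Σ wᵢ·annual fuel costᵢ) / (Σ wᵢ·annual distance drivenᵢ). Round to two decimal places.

0.12

Σ wᵢ·y = 3450×55 + 4050×292 + 1800×243 + 750×199 + 2250×71 + 700×247 + 1400×113 + 2700×136 + 600×253 + 1300×23 + 2300×117
  = 3267850
Σ wᵢ·x = 4000×55 + 13000×292 + 10500×243 + 23000×199 + 22500×71 + 19000×247 + 9000×113 + 3500×136 + 13500×253 + 17500×23 + 29500×117
  = 26197500
Ratio = 3267850 / 26197500 = 0.124739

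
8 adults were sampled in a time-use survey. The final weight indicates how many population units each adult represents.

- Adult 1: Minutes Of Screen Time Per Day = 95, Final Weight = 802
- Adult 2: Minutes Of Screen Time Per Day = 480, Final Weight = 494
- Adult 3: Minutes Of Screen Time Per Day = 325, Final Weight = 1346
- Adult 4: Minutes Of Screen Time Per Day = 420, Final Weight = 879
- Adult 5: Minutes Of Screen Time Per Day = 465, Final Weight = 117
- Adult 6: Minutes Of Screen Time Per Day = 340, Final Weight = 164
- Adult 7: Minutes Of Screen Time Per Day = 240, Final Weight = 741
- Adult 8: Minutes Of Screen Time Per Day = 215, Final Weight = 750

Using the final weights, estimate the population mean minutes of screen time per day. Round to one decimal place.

296.5

Weighted sum = 95×802 + 480×494 + 325×1346 + 420×879 + 465×117 + 340×164 + 240×741 + 215×750
  = 1569195
Sum of weights = 802 + 494 + 1346 + 879 + 117 + 164 + 741 + 750 = 5293
Weighted mean = 1569195 / 5293 = 296.46609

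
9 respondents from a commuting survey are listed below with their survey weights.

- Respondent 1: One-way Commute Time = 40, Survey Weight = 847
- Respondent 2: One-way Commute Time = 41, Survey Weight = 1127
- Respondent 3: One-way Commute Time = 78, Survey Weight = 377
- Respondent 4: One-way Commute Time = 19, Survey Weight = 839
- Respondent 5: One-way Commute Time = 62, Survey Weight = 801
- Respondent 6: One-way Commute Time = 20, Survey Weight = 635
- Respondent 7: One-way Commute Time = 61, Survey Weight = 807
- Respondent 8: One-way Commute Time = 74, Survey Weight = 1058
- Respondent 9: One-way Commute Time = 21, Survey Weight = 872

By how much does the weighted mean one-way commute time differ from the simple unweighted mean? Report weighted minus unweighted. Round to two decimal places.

Unweighted sum = 40 + 41 + 78 + 19 + 62 + 20 + 61 + 74 + 21 = 416
Unweighted mean = 416 / 9 = 46.222222
Weighted sum = 40×847 + 41×1127 + 78×377 + 19×839 + 62×801 + 20×635 + 61×807 + 74×1058 + 21×872
  = 33880 + 46207 + 29406 + 15941 + 49662 + 12700 + 49227 + 78292 + 18312 = 333627
Sum of weights = 847 + 1127 + 377 + 839 + 801 + 635 + 807 + 1058 + 872 = 7363
Weighted mean = 333627 / 7363 = 45.311286
Difference (weighted minus unweighted) = -0.91093606

-0.91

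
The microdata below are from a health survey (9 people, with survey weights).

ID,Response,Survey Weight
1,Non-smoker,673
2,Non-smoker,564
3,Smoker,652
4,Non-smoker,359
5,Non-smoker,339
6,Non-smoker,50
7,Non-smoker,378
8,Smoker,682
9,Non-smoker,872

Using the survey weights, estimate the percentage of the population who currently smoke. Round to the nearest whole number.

29

Sum of weights for 'Smoker' = 652 + 682 = 1334
Total weight = 673 + 564 + 652 + 359 + 339 + 50 + 378 + 682 + 872 = 4569
Weighted proportion = 1334 / 4569 = 0.29196761 → 29.196761%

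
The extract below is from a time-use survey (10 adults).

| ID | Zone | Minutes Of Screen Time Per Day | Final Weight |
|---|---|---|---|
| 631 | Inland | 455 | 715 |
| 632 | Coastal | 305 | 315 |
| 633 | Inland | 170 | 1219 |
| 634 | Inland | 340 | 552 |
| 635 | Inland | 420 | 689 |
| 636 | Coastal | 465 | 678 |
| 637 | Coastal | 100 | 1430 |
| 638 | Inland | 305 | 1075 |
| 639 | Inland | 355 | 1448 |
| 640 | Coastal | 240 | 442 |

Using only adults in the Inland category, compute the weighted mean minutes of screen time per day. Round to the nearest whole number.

325

Inland rows: 631, 633, 634, 635, 638, 639
Weighted sum = 455×715 + 170×1219 + 340×552 + 420×689 + 305×1075 + 355×1448
  = 325325 + 207230 + 187680 + 289380 + 327875 + 514040 = 1851530
Sum of weights = 715 + 1219 + 552 + 689 + 1075 + 1448 = 5698
Weighted mean = 1851530 / 5698 = 324.94384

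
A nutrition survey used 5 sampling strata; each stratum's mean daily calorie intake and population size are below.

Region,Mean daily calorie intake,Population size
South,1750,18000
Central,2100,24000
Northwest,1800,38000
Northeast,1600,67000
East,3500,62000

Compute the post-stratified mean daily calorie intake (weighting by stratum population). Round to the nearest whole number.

2270

Σ Nₕ·x̄ₕ = 1750×18000 + 2100×24000 + 1800×38000 + 1600×67000 + 3500×62000
  = 31500000 + 50400000 + 68400000 + 107200000 + 217000000 = 474500000
Σ Nₕ = 18000 + 24000 + 38000 + 67000 + 62000 = 209000
Overall mean = 474500000 / 209000 = 2270.3349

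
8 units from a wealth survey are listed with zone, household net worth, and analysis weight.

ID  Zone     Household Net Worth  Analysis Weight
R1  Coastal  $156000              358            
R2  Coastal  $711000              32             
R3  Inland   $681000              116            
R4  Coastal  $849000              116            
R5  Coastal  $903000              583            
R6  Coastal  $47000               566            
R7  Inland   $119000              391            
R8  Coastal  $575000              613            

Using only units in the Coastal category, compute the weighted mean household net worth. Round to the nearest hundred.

477300

Coastal rows: R1, R2, R4, R5, R6, R8
Weighted sum = 1082610000
Sum of weights = 358 + 32 + 116 + 583 + 566 + 613 = 2268
Weighted mean = 1082610000 / 2268 = 477341.27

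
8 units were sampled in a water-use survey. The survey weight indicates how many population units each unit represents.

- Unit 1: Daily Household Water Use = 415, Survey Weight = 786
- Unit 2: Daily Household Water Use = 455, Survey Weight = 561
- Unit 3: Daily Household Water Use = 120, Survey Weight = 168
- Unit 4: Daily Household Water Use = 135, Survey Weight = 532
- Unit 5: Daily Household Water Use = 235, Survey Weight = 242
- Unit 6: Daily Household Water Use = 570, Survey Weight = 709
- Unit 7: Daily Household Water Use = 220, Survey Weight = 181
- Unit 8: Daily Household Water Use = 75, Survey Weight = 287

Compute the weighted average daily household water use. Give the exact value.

Weighted sum = 415×786 + 455×561 + 120×168 + 135×532 + 235×242 + 570×709 + 220×181 + 75×287
  = 326190 + 255255 + 20160 + 71820 + 56870 + 404130 + 39820 + 21525 = 1195770
Sum of weights = 3466
Weighted mean = 1195770 / 3466 = 345

345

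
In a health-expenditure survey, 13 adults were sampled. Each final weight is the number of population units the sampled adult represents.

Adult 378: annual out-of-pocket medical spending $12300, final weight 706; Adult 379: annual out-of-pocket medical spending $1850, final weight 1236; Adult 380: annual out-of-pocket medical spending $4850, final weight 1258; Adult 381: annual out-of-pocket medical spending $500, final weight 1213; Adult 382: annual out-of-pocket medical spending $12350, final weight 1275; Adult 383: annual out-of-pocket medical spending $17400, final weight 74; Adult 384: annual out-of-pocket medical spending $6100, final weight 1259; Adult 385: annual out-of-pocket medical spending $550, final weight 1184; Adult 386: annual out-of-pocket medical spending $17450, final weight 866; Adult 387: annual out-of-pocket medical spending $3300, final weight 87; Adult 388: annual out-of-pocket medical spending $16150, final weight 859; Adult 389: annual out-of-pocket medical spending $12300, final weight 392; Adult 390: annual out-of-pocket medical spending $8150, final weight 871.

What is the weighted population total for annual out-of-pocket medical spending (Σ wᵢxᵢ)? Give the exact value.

84235050

Weighted total = 84235050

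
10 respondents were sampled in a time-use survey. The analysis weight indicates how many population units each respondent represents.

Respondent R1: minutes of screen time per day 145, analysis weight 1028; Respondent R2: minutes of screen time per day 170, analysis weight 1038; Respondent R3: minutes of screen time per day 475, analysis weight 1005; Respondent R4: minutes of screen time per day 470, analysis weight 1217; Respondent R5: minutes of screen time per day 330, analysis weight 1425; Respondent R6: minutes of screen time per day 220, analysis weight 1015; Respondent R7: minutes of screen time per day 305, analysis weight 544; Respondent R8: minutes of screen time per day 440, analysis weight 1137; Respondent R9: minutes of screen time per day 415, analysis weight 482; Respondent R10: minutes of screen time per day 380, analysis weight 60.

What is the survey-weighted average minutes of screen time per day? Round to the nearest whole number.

330

Weighted sum = 145×1028 + 170×1038 + 475×1005 + 470×1217 + 330×1425 + 220×1015 + 305×544 + 440×1137 + 415×482 + 380×60
  = 149060 + 176460 + 477375 + 571990 + 470250 + 223300 + 165920 + 500280 + 200030 + 22800 = 2957465
Sum of weights = 1028 + 1038 + 1005 + 1217 + 1425 + 1015 + 544 + 1137 + 482 + 60 = 8951
Weighted mean = 2957465 / 8951 = 330.4061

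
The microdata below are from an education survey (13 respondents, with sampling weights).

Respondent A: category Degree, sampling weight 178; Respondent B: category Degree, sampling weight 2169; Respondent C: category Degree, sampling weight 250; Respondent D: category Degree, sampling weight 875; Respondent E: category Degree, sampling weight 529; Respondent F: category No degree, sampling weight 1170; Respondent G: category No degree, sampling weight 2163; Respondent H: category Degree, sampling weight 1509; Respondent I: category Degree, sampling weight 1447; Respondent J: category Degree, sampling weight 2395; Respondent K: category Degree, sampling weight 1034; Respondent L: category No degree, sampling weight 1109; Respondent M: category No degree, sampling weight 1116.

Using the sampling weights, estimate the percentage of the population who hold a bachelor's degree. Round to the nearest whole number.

65

Sum of weights for 'Degree' = 178 + 2169 + 250 + 875 + 529 + 1509 + 1447 + 2395 + 1034 = 10386
Total weight = 15944
Weighted proportion = 10386 / 15944 = 0.65140492 → 65.140492%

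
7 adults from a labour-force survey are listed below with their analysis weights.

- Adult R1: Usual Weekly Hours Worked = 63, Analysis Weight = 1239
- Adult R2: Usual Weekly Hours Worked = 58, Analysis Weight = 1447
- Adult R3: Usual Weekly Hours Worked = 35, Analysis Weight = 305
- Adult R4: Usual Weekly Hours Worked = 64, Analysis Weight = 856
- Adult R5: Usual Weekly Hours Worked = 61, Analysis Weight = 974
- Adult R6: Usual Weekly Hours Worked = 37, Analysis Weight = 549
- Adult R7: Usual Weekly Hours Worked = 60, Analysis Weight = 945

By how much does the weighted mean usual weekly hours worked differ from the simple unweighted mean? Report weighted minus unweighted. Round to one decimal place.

Unweighted sum = 63 + 58 + 35 + 64 + 61 + 37 + 60 = 378
Unweighted mean = 378 / 7 = 54
Weighted sum = 363869
Sum of weights = 1239 + 1447 + 305 + 856 + 974 + 549 + 945 = 6315
Weighted mean = 363869 / 6315 = 57.619794
Difference (weighted minus unweighted) = 3.6197941

3.6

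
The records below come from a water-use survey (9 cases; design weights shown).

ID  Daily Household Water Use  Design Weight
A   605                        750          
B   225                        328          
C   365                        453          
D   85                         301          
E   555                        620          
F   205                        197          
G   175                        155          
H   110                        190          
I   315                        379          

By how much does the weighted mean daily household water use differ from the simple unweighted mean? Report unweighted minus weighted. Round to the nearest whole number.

Unweighted sum = 605 + 225 + 365 + 85 + 555 + 205 + 175 + 110 + 315 = 2640
Unweighted mean = 2640 / 9 = 293.33333
Weighted sum = 605×750 + 225×328 + 365×453 + 85×301 + 555×620 + 205×197 + 175×155 + 110×190 + 315×379
  = 453750 + 73800 + 165345 + 25585 + 344100 + 40385 + 27125 + 20900 + 119385 = 1270375
Sum of weights = 750 + 328 + 453 + 301 + 620 + 197 + 155 + 190 + 379 = 3373
Weighted mean = 1270375 / 3373 = 376.6306
Difference (unweighted minus weighted) = -83.297263

-83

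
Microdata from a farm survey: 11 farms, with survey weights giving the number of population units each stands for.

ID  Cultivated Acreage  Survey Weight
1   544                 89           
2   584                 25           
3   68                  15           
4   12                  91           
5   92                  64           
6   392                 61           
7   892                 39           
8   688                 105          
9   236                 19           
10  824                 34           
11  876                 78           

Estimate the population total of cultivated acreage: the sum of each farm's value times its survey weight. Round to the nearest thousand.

Weighted total = 302784

303000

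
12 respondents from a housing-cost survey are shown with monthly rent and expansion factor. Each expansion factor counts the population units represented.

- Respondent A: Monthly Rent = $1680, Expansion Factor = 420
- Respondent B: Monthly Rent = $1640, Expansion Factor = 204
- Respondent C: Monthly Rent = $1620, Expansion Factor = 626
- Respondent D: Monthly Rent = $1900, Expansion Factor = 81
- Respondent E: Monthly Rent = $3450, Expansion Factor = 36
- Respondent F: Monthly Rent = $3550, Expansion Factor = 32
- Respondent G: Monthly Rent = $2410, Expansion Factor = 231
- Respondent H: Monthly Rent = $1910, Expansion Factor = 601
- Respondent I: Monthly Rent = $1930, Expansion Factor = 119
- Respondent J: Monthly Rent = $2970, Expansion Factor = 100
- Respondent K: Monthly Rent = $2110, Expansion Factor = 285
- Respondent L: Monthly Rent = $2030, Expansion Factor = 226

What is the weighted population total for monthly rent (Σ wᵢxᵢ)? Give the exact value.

5737400

Weighted total = 1680×420 + 1640×204 + 1620×626 + 1900×81 + 3450×36 + 3550×32 + 2410×231 + 1910×601 + 1930×119 + 2970×100 + 2110×285 + 2030×226
  = 705600 + 334560 + 1014120 + 153900 + 124200 + 113600 + 556710 + 1147910 + 229670 + 297000 + 601350 + 458780 = 5737400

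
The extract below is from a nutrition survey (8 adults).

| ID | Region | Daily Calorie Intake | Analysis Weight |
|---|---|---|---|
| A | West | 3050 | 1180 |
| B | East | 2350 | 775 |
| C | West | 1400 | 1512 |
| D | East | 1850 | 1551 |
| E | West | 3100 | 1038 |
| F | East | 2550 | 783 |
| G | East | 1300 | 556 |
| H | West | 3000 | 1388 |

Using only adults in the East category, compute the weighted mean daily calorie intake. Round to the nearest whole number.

2022

East rows: B, D, F, G
Weighted sum = 2350×775 + 1850×1551 + 2550×783 + 1300×556
  = 7410050
Sum of weights = 775 + 1551 + 783 + 556 = 3665
Weighted mean = 7410050 / 3665 = 2021.8417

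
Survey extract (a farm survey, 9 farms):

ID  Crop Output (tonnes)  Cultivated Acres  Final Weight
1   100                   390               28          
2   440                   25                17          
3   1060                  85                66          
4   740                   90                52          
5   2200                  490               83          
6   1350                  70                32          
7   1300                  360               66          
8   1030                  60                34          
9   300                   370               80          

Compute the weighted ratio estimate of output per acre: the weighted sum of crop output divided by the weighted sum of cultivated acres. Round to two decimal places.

Σ wᵢ·y = 100×28 + 440×17 + 1060×66 + 740×52 + 2200×83 + 1350×32 + 1300×66 + 1030×34 + 300×80
  = 2800 + 7480 + 69960 + 38480 + 182600 + 43200 + 85800 + 35020 + 24000 = 489340
Σ wᵢ·x = 390×28 + 25×17 + 85×66 + 90×52 + 490×83 + 70×32 + 360×66 + 60×34 + 370×80
  = 10920 + 425 + 5610 + 4680 + 40670 + 2240 + 23760 + 2040 + 29600 = 119945
Ratio = 489340 / 119945 = 4.0797032

4.08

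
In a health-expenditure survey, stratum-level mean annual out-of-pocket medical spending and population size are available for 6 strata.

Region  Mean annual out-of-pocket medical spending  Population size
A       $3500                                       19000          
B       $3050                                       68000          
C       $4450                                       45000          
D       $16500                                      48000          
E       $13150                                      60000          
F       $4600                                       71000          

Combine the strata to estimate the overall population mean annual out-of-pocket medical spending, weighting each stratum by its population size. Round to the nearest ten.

7660

Σ Nₕ·x̄ₕ = 3500×19000 + 3050×68000 + 4450×45000 + 16500×48000 + 13150×60000 + 4600×71000
  = 66500000 + 207400000 + 200250000 + 792000000 + 789000000 + 326600000 = 2381750000
Σ Nₕ = 19000 + 68000 + 45000 + 48000 + 60000 + 71000 = 311000
Overall mean = 2381750000 / 311000 = 7658.3601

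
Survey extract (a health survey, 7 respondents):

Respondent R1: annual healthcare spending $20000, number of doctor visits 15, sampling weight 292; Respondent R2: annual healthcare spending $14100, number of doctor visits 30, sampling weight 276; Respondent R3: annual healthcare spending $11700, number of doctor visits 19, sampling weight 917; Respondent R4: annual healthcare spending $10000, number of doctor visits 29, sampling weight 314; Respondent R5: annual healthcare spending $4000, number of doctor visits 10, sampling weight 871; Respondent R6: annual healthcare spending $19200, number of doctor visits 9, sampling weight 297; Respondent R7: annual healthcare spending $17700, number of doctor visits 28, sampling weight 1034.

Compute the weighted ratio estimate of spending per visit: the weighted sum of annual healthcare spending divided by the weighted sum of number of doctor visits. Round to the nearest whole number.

Σ wᵢ·y = 20000×292 + 14100×276 + 11700×917 + 10000×314 + 4000×871 + 19200×297 + 17700×1034
  = 5840000 + 3891600 + 10728900 + 3140000 + 3484000 + 5702400 + 18301800 = 51088700
Σ wᵢ·x = 15×292 + 30×276 + 19×917 + 29×314 + 10×871 + 9×297 + 28×1034
  = 79524
Ratio = 51088700 / 79524 = 642.43122

642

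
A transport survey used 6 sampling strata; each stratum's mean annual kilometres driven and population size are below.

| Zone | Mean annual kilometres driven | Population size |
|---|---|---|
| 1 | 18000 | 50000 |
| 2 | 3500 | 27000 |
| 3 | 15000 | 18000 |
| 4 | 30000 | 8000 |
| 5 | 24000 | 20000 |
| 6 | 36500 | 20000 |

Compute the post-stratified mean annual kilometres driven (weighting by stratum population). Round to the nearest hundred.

19000

Σ Nₕ·x̄ₕ = 18000×50000 + 3500×27000 + 15000×18000 + 30000×8000 + 24000×20000 + 36500×20000
  = 900000000 + 94500000 + 270000000 + 240000000 + 480000000 + 730000000 = 2714500000
Σ Nₕ = 50000 + 27000 + 18000 + 8000 + 20000 + 20000 = 143000
Overall mean = 2714500000 / 143000 = 18982.517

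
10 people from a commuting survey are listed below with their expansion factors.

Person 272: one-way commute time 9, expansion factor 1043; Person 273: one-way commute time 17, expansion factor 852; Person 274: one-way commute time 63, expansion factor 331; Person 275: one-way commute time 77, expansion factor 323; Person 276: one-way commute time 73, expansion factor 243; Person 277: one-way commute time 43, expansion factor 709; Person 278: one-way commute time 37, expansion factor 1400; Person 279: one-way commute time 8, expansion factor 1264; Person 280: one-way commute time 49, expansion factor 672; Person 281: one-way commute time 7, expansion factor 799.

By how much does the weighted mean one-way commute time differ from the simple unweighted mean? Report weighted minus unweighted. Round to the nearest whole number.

Unweighted sum = 383
Unweighted mean = 383 / 10 = 38.3
Weighted sum = 9×1043 + 17×852 + 63×331 + 77×323 + 73×243 + 43×709 + 37×1400 + 8×1264 + 49×672 + 7×799
  = 9387 + 14484 + 20853 + 24871 + 17739 + 30487 + 51800 + 10112 + 32928 + 5593 = 218254
Sum of weights = 7636
Weighted mean = 218254 / 7636 = 28.582242
Difference (weighted minus unweighted) = -9.717758

-10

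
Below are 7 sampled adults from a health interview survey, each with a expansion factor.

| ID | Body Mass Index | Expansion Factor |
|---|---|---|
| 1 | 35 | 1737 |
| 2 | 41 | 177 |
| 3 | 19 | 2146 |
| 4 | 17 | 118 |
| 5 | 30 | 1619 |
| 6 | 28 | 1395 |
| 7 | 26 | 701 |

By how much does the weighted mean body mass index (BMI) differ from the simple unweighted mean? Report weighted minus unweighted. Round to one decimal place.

Unweighted sum = 35 + 41 + 19 + 17 + 30 + 28 + 26 = 196
Unweighted mean = 196 / 7 = 28
Weighted sum = 35×1737 + 41×177 + 19×2146 + 17×118 + 30×1619 + 28×1395 + 26×701
  = 216688
Sum of weights = 7893
Weighted mean = 216688 / 7893 = 27.453186
Difference (weighted minus unweighted) = -0.54681363

-0.5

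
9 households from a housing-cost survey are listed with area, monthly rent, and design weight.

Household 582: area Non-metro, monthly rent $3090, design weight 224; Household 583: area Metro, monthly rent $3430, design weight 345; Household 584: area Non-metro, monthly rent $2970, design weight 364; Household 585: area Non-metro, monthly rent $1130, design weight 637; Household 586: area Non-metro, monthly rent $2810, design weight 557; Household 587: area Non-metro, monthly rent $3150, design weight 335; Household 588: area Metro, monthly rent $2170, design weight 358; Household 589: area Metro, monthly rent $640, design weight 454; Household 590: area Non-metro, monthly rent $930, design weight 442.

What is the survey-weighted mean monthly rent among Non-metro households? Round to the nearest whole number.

2159

Non-metro rows: 582, 584, 585, 586, 587, 590
Weighted sum = 3090×224 + 2970×364 + 1130×637 + 2810×557 + 3150×335 + 930×442
  = 692160 + 1081080 + 719810 + 1565170 + 1055250 + 411060 = 5524530
Sum of weights = 224 + 364 + 637 + 557 + 335 + 442 = 2559
Weighted mean = 5524530 / 2559 = 2158.8628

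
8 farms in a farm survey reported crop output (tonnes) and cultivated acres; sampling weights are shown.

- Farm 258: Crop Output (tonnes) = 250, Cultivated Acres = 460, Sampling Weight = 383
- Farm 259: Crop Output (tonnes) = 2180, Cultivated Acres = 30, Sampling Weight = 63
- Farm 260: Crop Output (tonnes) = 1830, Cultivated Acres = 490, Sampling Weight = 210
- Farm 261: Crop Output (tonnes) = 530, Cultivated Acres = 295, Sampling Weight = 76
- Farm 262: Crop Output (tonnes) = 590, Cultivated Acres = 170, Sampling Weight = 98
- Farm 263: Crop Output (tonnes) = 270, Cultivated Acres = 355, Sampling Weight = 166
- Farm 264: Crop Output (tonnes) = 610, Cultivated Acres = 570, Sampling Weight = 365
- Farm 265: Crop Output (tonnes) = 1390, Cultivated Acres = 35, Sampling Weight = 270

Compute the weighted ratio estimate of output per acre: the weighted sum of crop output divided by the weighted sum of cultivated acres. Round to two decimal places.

Σ wᵢ·y = 250×383 + 2180×63 + 1830×210 + 530×76 + 590×98 + 270×166 + 610×365 + 1390×270
  = 95750 + 137340 + 384300 + 40280 + 57820 + 44820 + 222650 + 375300 = 1358260
Σ wᵢ·x = 460×383 + 30×63 + 490×210 + 295×76 + 170×98 + 355×166 + 570×365 + 35×270
  = 176180 + 1890 + 102900 + 22420 + 16660 + 58930 + 208050 + 9450 = 596480
Ratio = 1358260 / 596480 = 2.2771258

2.28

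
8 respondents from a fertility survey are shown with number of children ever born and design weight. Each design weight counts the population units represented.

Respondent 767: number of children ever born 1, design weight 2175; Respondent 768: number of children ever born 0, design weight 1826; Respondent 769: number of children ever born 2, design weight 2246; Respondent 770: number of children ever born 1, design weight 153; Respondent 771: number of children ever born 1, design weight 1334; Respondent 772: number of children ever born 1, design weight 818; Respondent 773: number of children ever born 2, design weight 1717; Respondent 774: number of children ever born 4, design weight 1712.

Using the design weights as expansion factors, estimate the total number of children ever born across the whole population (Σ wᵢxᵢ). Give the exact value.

19254

Weighted total = 1×2175 + 0×1826 + 2×2246 + 1×153 + 1×1334 + 1×818 + 2×1717 + 4×1712
  = 19254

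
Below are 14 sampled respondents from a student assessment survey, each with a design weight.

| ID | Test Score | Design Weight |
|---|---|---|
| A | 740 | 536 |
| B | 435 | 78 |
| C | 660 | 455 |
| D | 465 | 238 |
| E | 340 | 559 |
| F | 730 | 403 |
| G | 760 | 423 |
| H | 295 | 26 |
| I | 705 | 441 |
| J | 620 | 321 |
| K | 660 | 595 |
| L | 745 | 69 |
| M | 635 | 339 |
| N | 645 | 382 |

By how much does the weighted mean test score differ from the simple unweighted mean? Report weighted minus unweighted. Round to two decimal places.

Unweighted sum = 8435
Unweighted mean = 8435 / 14 = 602.5
Weighted sum = 3070625
Sum of weights = 4865
Weighted mean = 3070625 / 4865 = 631.1665
Difference (weighted minus unweighted) = 28.666495

28.67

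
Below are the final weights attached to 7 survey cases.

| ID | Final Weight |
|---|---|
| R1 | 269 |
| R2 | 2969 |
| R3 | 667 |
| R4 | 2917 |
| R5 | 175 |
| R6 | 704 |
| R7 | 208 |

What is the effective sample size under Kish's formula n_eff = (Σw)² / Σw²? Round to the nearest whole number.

3

Σ wᵢ = 269 + 2969 + 667 + 2917 + 175 + 704 + 208 = 7909
Σ wᵢ² = 72361 + 8814961 + 444889 + 8508889 + 30625 + 495616 + 43264 = 18410605
n_eff = 7909² / 18410605 = 62552281 / 18410605 = 3.3976222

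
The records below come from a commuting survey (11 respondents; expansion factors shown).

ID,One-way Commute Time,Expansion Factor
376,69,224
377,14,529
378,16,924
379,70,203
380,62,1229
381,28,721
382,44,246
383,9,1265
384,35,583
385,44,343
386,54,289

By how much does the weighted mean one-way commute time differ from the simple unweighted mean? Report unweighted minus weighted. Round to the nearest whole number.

Unweighted sum = 69 + 14 + 16 + 70 + 62 + 28 + 44 + 9 + 35 + 44 + 54 = 445
Unweighted mean = 445 / 11 = 40.454545
Weighted sum = 69×224 + 14×529 + 16×924 + 70×203 + 62×1229 + 28×721 + 44×246 + 9×1265 + 35×583 + 44×343 + 54×289
  = 15456 + 7406 + 14784 + 14210 + 76198 + 20188 + 10824 + 11385 + 20405 + 15092 + 15606 = 221554
Sum of weights = 6556
Weighted mean = 221554 / 6556 = 33.794082
Difference (unweighted minus weighted) = 6.6604637

7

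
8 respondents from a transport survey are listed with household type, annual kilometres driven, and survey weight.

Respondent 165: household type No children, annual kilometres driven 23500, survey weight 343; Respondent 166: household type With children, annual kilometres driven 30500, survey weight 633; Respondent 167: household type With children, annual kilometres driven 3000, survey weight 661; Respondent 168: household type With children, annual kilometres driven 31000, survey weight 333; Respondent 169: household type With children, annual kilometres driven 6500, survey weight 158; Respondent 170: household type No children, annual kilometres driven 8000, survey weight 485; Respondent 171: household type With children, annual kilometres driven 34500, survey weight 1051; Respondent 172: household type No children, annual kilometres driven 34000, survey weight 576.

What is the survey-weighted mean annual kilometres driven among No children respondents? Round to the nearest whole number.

No children rows: 165, 170, 172
Weighted sum = 23500×343 + 8000×485 + 34000×576
  = 31524500
Sum of weights = 343 + 485 + 576 = 1404
Weighted mean = 31524500 / 1404 = 22453.348

22453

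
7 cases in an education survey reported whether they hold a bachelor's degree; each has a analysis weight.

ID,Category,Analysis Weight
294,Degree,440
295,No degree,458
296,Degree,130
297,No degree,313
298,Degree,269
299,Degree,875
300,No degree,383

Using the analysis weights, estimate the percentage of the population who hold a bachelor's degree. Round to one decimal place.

Sum of weights for 'Degree' = 440 + 130 + 269 + 875 = 1714
Total weight = 440 + 458 + 130 + 313 + 269 + 875 + 383 = 2868
Weighted proportion = 1714 / 2868 = 0.59762901 → 59.762901%

59.8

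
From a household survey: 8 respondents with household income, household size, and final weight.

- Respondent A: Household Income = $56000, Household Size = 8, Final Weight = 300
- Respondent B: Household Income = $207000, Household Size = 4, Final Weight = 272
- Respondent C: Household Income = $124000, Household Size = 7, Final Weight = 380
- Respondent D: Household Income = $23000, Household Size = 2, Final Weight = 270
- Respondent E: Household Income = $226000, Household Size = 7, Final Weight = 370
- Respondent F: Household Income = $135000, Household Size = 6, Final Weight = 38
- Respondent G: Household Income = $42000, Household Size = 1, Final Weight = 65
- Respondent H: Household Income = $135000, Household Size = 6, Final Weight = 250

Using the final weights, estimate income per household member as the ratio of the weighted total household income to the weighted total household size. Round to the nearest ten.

22730

Σ wᵢ·y = 56000×300 + 207000×272 + 124000×380 + 23000×270 + 226000×370 + 135000×38 + 42000×65 + 135000×250
  = 16800000 + 56304000 + 47120000 + 6210000 + 83620000 + 5130000 + 2730000 + 33750000 = 251664000
Σ wᵢ·x = 8×300 + 4×272 + 7×380 + 2×270 + 7×370 + 6×38 + 1×65 + 6×250
  = 2400 + 1088 + 2660 + 540 + 2590 + 228 + 65 + 1500 = 11071
Ratio = 251664000 / 11071 = 22731.822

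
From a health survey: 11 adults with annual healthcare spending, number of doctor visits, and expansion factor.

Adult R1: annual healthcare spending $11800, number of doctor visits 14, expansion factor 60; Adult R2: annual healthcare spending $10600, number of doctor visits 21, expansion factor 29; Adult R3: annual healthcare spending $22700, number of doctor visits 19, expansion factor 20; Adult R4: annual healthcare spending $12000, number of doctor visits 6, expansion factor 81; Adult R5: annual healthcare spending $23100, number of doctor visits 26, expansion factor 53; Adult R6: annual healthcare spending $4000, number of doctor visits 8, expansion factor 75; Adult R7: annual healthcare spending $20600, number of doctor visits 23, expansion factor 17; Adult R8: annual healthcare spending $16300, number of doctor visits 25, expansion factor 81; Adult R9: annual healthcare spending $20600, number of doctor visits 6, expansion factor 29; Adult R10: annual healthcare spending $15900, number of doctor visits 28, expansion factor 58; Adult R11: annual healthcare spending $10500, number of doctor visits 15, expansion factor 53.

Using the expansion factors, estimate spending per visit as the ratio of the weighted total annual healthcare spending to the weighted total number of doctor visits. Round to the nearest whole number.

829

Σ wᵢ·y = 11800×60 + 10600×29 + 22700×20 + 12000×81 + 23100×53 + 4000×75 + 20600×17 + 16300×81 + 20600×29 + 15900×58 + 10500×53
  = 708000 + 307400 + 454000 + 972000 + 1224300 + 300000 + 350200 + 1320300 + 597400 + 922200 + 556500 = 7712300
Σ wᵢ·x = 14×60 + 21×29 + 19×20 + 6×81 + 26×53 + 8×75 + 23×17 + 25×81 + 6×29 + 28×58 + 15×53
  = 840 + 609 + 380 + 486 + 1378 + 600 + 391 + 2025 + 174 + 1624 + 795 = 9302
Ratio = 7712300 / 9302 = 829.10127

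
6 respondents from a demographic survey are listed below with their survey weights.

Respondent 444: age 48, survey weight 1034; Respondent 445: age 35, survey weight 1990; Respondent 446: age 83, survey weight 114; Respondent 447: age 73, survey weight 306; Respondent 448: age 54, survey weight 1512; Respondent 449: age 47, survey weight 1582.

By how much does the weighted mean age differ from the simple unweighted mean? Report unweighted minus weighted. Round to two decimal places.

9.70

Unweighted sum = 48 + 35 + 83 + 73 + 54 + 47 = 340
Unweighted mean = 340 / 6 = 56.666667
Weighted sum = 48×1034 + 35×1990 + 83×114 + 73×306 + 54×1512 + 47×1582
  = 49632 + 69650 + 9462 + 22338 + 81648 + 74354 = 307084
Sum of weights = 1034 + 1990 + 114 + 306 + 1512 + 1582 = 6538
Weighted mean = 307084 / 6538 = 46.969104
Difference (unweighted minus weighted) = 9.697563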